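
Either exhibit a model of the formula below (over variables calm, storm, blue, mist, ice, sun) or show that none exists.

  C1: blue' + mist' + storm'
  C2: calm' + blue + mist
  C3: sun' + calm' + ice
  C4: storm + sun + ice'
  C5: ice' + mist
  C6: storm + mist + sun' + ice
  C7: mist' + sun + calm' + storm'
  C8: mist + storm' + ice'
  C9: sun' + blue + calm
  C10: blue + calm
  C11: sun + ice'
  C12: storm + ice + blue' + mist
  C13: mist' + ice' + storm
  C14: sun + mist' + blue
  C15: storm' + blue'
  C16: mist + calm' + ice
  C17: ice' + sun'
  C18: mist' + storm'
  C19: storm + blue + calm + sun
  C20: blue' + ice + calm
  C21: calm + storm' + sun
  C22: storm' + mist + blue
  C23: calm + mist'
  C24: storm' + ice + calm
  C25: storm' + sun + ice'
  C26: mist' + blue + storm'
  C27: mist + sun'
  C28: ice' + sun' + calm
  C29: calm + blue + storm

Suppose ice = 0.
Suppose sun = 0.
Suppose blue = 1.
From the singleton clause (storm'), storm = 0.
From the singleton clause (mist), mist = 1.
From the singleton clause (calm), calm = 1.
This assignment satisfies each clause.

calm=1; storm=0; blue=1; mist=1; ice=0; sun=0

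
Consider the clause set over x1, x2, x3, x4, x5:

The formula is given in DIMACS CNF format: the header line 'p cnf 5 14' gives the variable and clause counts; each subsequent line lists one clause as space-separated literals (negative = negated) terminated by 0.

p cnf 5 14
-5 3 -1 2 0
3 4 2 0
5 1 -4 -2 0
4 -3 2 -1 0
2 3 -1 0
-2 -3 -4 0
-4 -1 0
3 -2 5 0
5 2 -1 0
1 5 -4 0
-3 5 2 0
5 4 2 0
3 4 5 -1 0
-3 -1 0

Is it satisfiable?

Suppose x4 = True.
Unit clause (¬x1) forces x1 = False.
Unit clause (x5) forces x5 = True.
Suppose x2 = False.
Every clause is now satisfied; x3 is unconstrained.
A satisfying assignment: x1 ↦ False,  x2 ↦ False,  x3 ↦ True,  x4 ↦ True,  x5 ↦ True.

Yes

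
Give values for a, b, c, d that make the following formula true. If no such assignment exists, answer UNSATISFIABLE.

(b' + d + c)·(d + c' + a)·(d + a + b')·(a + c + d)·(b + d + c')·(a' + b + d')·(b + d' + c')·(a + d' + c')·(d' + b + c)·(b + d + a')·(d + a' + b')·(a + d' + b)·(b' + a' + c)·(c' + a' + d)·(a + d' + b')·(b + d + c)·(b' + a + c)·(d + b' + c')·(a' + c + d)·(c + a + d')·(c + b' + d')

Try b = 1.
Try d = 1.
Unit clause (a) forces a = 1.
Unit clause (c) forces c = 1.
All clauses are satisfied.

a=1; b=1; c=1; d=1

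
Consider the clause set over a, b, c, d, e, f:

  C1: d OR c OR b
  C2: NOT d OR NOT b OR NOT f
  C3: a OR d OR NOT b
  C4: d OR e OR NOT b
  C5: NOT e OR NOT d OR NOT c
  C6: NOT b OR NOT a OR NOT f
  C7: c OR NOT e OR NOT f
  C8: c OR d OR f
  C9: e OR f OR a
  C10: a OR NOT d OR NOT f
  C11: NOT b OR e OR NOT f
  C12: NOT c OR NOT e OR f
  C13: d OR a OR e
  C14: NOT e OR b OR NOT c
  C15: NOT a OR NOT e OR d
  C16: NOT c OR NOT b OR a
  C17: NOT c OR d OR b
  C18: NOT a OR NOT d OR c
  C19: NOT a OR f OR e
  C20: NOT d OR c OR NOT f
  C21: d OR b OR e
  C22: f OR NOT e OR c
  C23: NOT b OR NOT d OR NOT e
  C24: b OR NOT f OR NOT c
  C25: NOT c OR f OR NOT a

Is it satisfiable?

No

Case d = true:
Case b = false:
Case e = false:
Case f = true:
Unit clause (a) forces a = true.
Unit clause (c) forces c = true.
That conflicts with the unit clause (NOT c).
Undo f and try f = false.
Unit clause (a) forces a = true.
That conflicts with the unit clause (NOT a).
Either choice for f ends in contradiction.
Undo e and try e = true.
Unit clause (NOT c) forces c = false.
Unit clause (NOT f) forces f = false.
That conflicts with the unit clause (f).
Either choice for e ends in contradiction.
Undo b and try b = true.
Unit clause (NOT f) forces f = false.
Unit clause (NOT e) forces e = false.
Unit clause (a) forces a = true.
That conflicts with the unit clause (NOT a).
Either choice for b ends in contradiction.
Undo d and try d = false.
Case c = true:
Unit clause (b) forces b = true.
Unit clause (a) forces a = true.
Unit clause (e) forces e = true.
That conflicts with the unit clause (NOT e).
Undo c and try c = false.
Unit clause (b) forces b = true.
Unit clause (a) forces a = true.
Unit clause (e) forces e = true.
That conflicts with the unit clause (NOT e).
Either choice for c ends in contradiction.
Either choice for d ends in contradiction.
No assignment satisfies every clause.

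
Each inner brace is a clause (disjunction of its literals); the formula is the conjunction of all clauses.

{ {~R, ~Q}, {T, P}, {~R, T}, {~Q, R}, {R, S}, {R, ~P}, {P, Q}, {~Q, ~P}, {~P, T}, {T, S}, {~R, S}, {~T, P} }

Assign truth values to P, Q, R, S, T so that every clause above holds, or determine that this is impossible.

Suppose R = 1.
The clause (~Q) is unit, so Q = 0.
The clause (T) is unit, so T = 1.
The clause (P) is unit, so P = 1.
The clause (S) is unit, so S = 1.
This assignment satisfies each clause.

P=1,  Q=0,  R=1,  S=1,  T=1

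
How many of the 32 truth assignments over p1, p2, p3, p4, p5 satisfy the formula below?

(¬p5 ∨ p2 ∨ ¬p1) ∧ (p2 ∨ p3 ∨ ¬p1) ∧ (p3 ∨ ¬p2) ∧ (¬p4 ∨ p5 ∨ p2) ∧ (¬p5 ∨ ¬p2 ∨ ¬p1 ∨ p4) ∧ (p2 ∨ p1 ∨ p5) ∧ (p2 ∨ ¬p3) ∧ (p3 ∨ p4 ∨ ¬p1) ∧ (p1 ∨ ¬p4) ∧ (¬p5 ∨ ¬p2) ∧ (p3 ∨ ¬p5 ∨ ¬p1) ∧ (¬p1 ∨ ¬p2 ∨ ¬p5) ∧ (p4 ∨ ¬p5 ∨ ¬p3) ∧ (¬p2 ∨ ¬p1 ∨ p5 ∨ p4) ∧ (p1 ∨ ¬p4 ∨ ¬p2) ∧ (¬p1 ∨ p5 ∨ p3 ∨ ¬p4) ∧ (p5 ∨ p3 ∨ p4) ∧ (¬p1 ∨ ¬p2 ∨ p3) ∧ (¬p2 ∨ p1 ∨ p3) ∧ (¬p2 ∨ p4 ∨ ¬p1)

There are 2^5 = 32 truth assignments over (p1, p2, p3, p4, p5).
Split on p4. With p4 = True, the clauses containing p4 are satisfied and ¬p4 drops from the rest; 1 of the 2^4 = 16 assignments to the other variables satisfy what remains.
With p4 = False, by the same count on the reduced clause set, 2 assignments work.
Total: 1 + 2 = 3.

3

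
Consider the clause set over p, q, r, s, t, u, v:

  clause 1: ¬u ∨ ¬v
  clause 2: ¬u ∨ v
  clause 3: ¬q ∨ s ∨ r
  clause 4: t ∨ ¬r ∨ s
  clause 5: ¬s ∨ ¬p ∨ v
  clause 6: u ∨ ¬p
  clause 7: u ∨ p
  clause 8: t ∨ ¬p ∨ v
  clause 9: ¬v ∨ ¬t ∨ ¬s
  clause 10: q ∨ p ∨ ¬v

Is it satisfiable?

Suppose u = False.
(¬p) alone gives p = False.
That conflicts with the unit clause (p).
Backtrack on u: now try u = True.
(¬v) alone gives v = False.
That conflicts with the unit clause (v).
Neither u = True nor u = False works.
No assignment satisfies every clause.

Unsatisfiable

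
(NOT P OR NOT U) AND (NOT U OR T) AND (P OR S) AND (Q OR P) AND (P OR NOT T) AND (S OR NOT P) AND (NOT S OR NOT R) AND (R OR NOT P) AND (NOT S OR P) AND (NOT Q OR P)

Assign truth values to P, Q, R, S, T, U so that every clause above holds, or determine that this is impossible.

UNSATISFIABLE

Case P = false:
From the singleton clause (S), S = true.
That conflicts with the unit clause (NOT S).
That branch fails; take P = true instead.
From the singleton clause (NOT U), U = false.
From the singleton clause (S), S = true.
From the singleton clause (NOT R), R = false.
That conflicts with the unit clause (R).
Either choice for P ends in contradiction.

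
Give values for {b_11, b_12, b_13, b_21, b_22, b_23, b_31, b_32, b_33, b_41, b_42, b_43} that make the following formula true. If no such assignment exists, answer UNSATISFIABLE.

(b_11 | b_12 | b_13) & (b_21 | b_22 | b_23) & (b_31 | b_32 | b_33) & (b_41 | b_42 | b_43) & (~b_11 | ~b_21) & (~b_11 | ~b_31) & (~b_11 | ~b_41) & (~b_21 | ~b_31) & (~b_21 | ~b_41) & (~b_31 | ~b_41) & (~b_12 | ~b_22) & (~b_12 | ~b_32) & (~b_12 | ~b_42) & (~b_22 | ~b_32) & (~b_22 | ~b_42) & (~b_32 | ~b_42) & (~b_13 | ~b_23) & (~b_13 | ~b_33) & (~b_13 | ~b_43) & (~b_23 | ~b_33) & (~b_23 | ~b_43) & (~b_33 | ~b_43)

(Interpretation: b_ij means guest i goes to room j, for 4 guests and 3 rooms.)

Branch on b_11: set b_11 = 0.
Branch on b_12: set b_12 = 1.
(~b_22) alone gives b_22 = 0.
(~b_32) alone gives b_32 = 0.
(~b_42) alone gives b_42 = 0.
Branch on b_21: set b_21 = 1.
(~b_31) alone gives b_31 = 0.
(b_33) alone gives b_33 = 1.
(~b_41) alone gives b_41 = 0.
(b_43) alone gives b_43 = 1.
That conflicts with the unit clause (~b_43).
Backtrack on b_21: now try b_21 = 0.
(b_23) alone gives b_23 = 1.
(~b_13) alone gives b_13 = 0.
(~b_33) alone gives b_33 = 0.
(b_31) alone gives b_31 = 1.
(~b_41) alone gives b_41 = 0.
(b_43) alone gives b_43 = 1.
That conflicts with the unit clause (~b_43).
Either choice for b_21 ends in contradiction.
Backtrack on b_12: now try b_12 = 0.
(b_13) alone gives b_13 = 1.
(~b_23) alone gives b_23 = 0.
(~b_33) alone gives b_33 = 0.
(~b_43) alone gives b_43 = 0.
Branch on b_21: set b_21 = 1.
(~b_31) alone gives b_31 = 0.
(b_32) alone gives b_32 = 1.
(~b_41) alone gives b_41 = 0.
(b_42) alone gives b_42 = 1.
That conflicts with the unit clause (~b_42).
Backtrack on b_21: now try b_21 = 0.
(b_22) alone gives b_22 = 1.
(~b_32) alone gives b_32 = 0.
(b_31) alone gives b_31 = 1.
(~b_41) alone gives b_41 = 0.
(b_42) alone gives b_42 = 1.
That conflicts with the unit clause (~b_42).
Either choice for b_21 ends in contradiction.
Either choice for b_12 ends in contradiction.
Backtrack on b_11: now try b_11 = 1.
(~b_21) alone gives b_21 = 0.
(~b_31) alone gives b_31 = 0.
(~b_41) alone gives b_41 = 0.
Branch on b_22: set b_22 = 1.
(~b_12) alone gives b_12 = 0.
(~b_32) alone gives b_32 = 0.
(b_33) alone gives b_33 = 1.
(~b_42) alone gives b_42 = 0.
(b_43) alone gives b_43 = 1.
That conflicts with the unit clause (~b_43).
Backtrack on b_22: now try b_22 = 0.
(b_23) alone gives b_23 = 1.
(~b_13) alone gives b_13 = 0.
(~b_33) alone gives b_33 = 0.
(b_32) alone gives b_32 = 1.
(~b_12) alone gives b_12 = 0.
(~b_42) alone gives b_42 = 0.
(b_43) alone gives b_43 = 1.
That conflicts with the unit clause (~b_43).
Either choice for b_22 ends in contradiction.
Either choice for b_11 ends in contradiction.

UNSATISFIABLE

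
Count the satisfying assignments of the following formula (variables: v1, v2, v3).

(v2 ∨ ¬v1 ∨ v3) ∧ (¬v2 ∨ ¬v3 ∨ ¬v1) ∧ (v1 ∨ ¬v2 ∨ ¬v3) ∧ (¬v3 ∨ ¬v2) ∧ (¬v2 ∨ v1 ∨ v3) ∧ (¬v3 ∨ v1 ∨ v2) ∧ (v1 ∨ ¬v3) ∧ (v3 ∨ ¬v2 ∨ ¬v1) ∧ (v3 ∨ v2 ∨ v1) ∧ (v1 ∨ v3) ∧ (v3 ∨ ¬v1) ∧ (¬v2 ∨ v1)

1

There are 2^3 = 8 truth assignments over (v1, v2, v3).
Check each against the 12 clauses (columns in the order v1, v2, v3):
  F F F  ✗ fails (v3 ∨ v2 ∨ v1)
  F F T  ✗ fails (¬v3 ∨ v1 ∨ v2)
  F T F  ✗ fails (¬v2 ∨ v1 ∨ v3)
  F T T  ✗ fails (v1 ∨ ¬v2 ∨ ¬v3)
  T F F  ✗ fails (v2 ∨ ¬v1 ∨ v3)
  T F T  ✓ satisfies all
  T T F  ✗ fails (v3 ∨ ¬v2 ∨ ¬v1)
  T T T  ✗ fails (¬v2 ∨ ¬v3 ∨ ¬v1)
1 of the 8 rows is a model.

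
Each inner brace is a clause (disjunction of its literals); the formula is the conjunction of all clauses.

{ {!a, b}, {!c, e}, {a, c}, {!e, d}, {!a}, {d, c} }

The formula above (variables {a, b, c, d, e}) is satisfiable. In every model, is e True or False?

True

Suppose e = false.
Unit clause (!c) forces c = false.
Unit clause (a) forces a = true.
That conflicts with the unit clause (!a).
So every satisfying assignment has e = True.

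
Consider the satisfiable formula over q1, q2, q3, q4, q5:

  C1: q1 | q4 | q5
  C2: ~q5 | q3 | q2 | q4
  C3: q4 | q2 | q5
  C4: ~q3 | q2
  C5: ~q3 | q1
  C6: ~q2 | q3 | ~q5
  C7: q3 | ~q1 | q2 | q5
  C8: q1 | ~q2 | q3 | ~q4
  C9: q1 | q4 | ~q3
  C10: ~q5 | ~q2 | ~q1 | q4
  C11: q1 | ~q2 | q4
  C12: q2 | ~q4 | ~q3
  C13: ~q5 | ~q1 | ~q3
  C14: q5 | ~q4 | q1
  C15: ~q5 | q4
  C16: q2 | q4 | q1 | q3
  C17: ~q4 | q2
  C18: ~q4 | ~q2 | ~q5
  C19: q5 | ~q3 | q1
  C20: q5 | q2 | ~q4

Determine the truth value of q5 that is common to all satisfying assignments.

False

Suppose q5 = 1.
The clause (q4) is unit, so q4 = 1.
The clause (q2) is unit, so q2 = 1.
That conflicts with the unit clause (~q2).
So every satisfying assignment has q5 = False.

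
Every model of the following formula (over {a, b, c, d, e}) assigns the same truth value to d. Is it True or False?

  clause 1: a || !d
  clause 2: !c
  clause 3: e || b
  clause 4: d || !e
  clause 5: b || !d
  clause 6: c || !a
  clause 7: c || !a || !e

False

Suppose d = true.
From the singleton clause (a), a = true.
From the singleton clause (!c), c = false.
That conflicts with the unit clause (c).
So every satisfying assignment has d = False.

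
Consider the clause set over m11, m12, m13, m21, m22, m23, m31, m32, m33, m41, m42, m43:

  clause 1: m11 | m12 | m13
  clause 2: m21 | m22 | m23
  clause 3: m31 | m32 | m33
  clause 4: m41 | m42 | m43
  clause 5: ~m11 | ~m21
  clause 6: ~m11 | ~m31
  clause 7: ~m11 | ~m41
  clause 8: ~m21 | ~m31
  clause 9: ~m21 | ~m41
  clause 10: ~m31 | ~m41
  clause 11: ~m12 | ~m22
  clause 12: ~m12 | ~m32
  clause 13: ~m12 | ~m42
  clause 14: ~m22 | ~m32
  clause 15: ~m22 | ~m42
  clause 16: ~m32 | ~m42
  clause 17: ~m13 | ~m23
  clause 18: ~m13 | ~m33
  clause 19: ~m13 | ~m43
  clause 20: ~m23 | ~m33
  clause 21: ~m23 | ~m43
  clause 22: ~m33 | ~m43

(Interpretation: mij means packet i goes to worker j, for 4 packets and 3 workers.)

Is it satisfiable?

No, unsatisfiable

Suppose m11 = 0.
Suppose m12 = 1.
Unit clause (~m22) forces m22 = 0.
Unit clause (~m32) forces m32 = 0.
Unit clause (~m42) forces m42 = 0.
Suppose m21 = 1.
Unit clause (~m31) forces m31 = 0.
Unit clause (m33) forces m33 = 1.
Unit clause (~m41) forces m41 = 0.
Unit clause (m43) forces m43 = 1.
That conflicts with the unit clause (~m43).
Undo m21 and try m21 = 0.
Unit clause (m23) forces m23 = 1.
Unit clause (~m13) forces m13 = 0.
Unit clause (~m33) forces m33 = 0.
Unit clause (m31) forces m31 = 1.
Unit clause (~m41) forces m41 = 0.
Unit clause (m43) forces m43 = 1.
That conflicts with the unit clause (~m43).
Either choice for m21 ends in contradiction.
Undo m12 and try m12 = 0.
Unit clause (m13) forces m13 = 1.
Unit clause (~m23) forces m23 = 0.
Unit clause (~m33) forces m33 = 0.
Unit clause (~m43) forces m43 = 0.
Suppose m21 = 1.
Unit clause (~m31) forces m31 = 0.
Unit clause (m32) forces m32 = 1.
Unit clause (~m41) forces m41 = 0.
Unit clause (m42) forces m42 = 1.
That conflicts with the unit clause (~m42).
Undo m21 and try m21 = 0.
Unit clause (m22) forces m22 = 1.
Unit clause (~m32) forces m32 = 0.
Unit clause (m31) forces m31 = 1.
Unit clause (~m41) forces m41 = 0.
Unit clause (m42) forces m42 = 1.
That conflicts with the unit clause (~m42).
Either choice for m21 ends in contradiction.
Either choice for m12 ends in contradiction.
Undo m11 and try m11 = 1.
Unit clause (~m21) forces m21 = 0.
Unit clause (~m31) forces m31 = 0.
Unit clause (~m41) forces m41 = 0.
Suppose m22 = 1.
Unit clause (~m12) forces m12 = 0.
Unit clause (~m32) forces m32 = 0.
Unit clause (m33) forces m33 = 1.
Unit clause (~m42) forces m42 = 0.
Unit clause (m43) forces m43 = 1.
That conflicts with the unit clause (~m43).
Undo m22 and try m22 = 0.
Unit clause (m23) forces m23 = 1.
Unit clause (~m13) forces m13 = 0.
Unit clause (~m33) forces m33 = 0.
Unit clause (m32) forces m32 = 1.
Unit clause (~m12) forces m12 = 0.
Unit clause (~m42) forces m42 = 0.
Unit clause (m43) forces m43 = 1.
That conflicts with the unit clause (~m43).
Either choice for m22 ends in contradiction.
Either choice for m11 ends in contradiction.
No assignment satisfies every clause.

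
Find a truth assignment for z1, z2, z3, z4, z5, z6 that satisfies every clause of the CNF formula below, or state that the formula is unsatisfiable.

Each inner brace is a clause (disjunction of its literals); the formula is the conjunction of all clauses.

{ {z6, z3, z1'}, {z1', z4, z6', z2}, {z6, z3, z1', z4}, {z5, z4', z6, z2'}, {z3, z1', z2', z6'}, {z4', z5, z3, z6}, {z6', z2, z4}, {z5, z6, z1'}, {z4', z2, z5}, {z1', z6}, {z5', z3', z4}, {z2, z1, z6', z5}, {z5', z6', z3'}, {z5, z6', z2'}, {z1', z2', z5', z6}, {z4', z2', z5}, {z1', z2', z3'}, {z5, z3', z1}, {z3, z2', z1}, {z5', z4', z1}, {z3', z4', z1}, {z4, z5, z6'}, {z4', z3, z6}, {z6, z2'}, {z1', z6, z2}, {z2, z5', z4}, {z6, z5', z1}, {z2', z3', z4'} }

Case z1 = 1:
From the singleton clause (z6), z6 = 1.
Case z4 = 1:
Case z3 = 0:
From the singleton clause (z2'), z2 = 0.
From the singleton clause (z5), z5 = 1.
Every clause now holds.

z1=1; z2=0; z3=0; z4=1; z5=1; z6=1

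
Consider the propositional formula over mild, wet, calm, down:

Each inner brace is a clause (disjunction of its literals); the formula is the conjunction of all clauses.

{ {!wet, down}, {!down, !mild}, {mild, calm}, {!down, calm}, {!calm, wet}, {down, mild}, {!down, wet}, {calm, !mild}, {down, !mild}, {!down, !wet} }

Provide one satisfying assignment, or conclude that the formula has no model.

Try wet = false.
The clause (!calm) is unit, so calm = false.
The clause (mild) is unit, so mild = true.
Now (!mild) is unsatisfied and unit — conflict.
That branch fails; take wet = true instead.
The clause (down) is unit, so down = true.
Now (!down) is unsatisfied and unit — conflict.
Neither wet = true nor wet = false works.

UNSATISFIABLE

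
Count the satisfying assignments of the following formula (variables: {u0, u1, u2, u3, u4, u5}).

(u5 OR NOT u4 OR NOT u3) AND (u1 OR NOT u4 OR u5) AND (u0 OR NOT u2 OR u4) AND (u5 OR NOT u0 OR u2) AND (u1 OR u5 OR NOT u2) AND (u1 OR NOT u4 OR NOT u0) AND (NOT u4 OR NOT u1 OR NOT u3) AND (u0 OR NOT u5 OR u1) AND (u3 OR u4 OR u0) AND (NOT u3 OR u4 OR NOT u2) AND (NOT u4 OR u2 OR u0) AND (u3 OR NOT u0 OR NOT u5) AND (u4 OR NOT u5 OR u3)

9

There are 2^6 = 64 truth assignments over (u0, u1, u2, u3, u4, u5).
Split on u2. With u2 = true, the clauses containing u2 are satisfied and NOT u2 drops from the rest; 4 of the 2^5 = 32 assignments to the other variables satisfy what remains.
With u2 = false, by the same count on the reduced clause set, 5 assignments work.
(One model: u0=F, u1=F, u2=F, u3=T, u4=F, u5=F.)
Total: 4 + 5 = 9.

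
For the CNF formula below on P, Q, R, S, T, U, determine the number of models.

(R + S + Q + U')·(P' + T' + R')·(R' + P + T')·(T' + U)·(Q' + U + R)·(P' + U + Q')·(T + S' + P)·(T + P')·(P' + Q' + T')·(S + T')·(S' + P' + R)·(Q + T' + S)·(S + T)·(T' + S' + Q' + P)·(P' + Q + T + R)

There are 2^6 = 64 truth assignments over (P, Q, R, S, T, U).
Split on S. With S = 1, the clauses containing S are satisfied and S' drops from the rest; 1 of the 2^5 = 32 assignments to the other variables satisfy what remains.
With S = 0, by the same count on the reduced clause set, 0 assignments work.
(One model: P=F, Q=F, R=F, S=T, T=T, U=T.)
Total: 1 + 0 = 1.

1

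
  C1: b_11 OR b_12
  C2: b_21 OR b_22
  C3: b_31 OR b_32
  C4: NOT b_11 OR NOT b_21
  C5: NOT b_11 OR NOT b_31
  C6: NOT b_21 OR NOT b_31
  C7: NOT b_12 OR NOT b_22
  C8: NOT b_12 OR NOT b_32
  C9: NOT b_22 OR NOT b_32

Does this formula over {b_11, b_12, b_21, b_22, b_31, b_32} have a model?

Unsatisfiable

Suppose b_11 = true.
(NOT b_21) alone gives b_21 = false.
(b_22) alone gives b_22 = true.
(NOT b_31) alone gives b_31 = false.
(b_32) alone gives b_32 = true.
Now (NOT b_32) is unsatisfied and unit — conflict.
Undo b_11 and try b_11 = false.
(b_12) alone gives b_12 = true.
(NOT b_22) alone gives b_22 = false.
(b_21) alone gives b_21 = true.
(NOT b_31) alone gives b_31 = false.
(b_32) alone gives b_32 = true.
Now (NOT b_32) is unsatisfied and unit — conflict.
Both values of b_11 lead to a conflict.
No assignment satisfies every clause.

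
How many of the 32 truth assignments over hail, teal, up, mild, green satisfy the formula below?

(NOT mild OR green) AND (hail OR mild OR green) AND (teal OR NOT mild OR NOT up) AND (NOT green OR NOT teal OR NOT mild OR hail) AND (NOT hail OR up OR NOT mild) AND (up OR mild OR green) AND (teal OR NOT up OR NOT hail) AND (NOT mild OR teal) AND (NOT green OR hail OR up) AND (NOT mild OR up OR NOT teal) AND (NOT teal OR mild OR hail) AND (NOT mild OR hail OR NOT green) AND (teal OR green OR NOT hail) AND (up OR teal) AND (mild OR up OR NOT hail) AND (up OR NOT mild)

There are 2^5 = 32 truth assignments over (hail, teal, up, mild, green).
Split on hail. With hail = true, the clauses containing hail are satisfied and NOT hail drops from the rest; 3 of the 2^4 = 16 assignments to the other variables satisfy what remains.
With hail = false, by the same count on the reduced clause set, 1 assignment works.
(One model: hail=F, teal=F, up=T, mild=F, green=T.)
Total: 3 + 1 = 4.

4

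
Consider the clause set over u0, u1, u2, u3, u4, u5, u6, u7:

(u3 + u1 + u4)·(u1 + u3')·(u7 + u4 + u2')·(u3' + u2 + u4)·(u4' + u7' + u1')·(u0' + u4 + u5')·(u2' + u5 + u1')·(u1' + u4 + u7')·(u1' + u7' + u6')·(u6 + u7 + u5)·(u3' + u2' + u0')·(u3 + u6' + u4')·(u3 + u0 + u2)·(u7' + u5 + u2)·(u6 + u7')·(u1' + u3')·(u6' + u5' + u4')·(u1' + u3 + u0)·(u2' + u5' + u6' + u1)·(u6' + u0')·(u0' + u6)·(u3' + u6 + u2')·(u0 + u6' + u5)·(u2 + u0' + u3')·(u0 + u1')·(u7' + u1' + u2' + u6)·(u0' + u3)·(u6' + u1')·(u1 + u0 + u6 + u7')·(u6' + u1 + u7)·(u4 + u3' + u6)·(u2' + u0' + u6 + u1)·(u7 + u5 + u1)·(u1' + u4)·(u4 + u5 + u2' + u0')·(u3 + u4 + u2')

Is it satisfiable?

Case u1 = 0:
(u3') alone gives u3 = 0.
(u4) alone gives u4 = 1.
(u6') alone gives u6 = 0.
(u7') alone gives u7 = 0.
(u5) alone gives u5 = 1.
(u0') alone gives u0 = 0.
(u2) alone gives u2 = 1.
This assignment satisfies each clause.
A satisfying assignment: u0 ↦ 0, u1 ↦ 0, u2 ↦ 1, u3 ↦ 0, u4 ↦ 1, u5 ↦ 1, u6 ↦ 0, u7 ↦ 0.

Satisfiable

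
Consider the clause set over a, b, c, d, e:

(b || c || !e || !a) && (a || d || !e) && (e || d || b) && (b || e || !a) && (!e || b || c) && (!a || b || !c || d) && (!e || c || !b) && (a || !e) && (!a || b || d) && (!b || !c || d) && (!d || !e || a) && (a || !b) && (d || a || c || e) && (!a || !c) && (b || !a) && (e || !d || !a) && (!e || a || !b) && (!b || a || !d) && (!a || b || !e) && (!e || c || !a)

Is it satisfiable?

Yes, satisfiable

Try a = false.
Unit clause (!e) forces e = false.
Unit clause (!b) forces b = false.
Unit clause (d) forces d = true.
Every clause is now satisfied; c is unconstrained.
A satisfying assignment: a ↦ false, b ↦ false, c ↦ false, d ↦ true, e ↦ false.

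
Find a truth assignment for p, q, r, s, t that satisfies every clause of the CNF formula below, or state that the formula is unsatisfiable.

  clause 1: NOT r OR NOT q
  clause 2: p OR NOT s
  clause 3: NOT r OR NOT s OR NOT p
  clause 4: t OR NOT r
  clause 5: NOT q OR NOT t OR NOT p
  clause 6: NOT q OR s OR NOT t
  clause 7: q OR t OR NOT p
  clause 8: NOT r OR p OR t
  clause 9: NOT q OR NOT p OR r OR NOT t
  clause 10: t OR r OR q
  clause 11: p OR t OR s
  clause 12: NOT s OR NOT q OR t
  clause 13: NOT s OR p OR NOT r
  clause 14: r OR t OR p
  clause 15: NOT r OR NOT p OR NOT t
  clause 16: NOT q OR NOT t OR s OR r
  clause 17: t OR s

Try r = false.
Try p = true.
Try q = false.
(t) alone gives t = true.
Every clause is now satisfied; s is unconstrained.

p ↦ true,  q ↦ false,  r ↦ false,  s ↦ false,  t ↦ true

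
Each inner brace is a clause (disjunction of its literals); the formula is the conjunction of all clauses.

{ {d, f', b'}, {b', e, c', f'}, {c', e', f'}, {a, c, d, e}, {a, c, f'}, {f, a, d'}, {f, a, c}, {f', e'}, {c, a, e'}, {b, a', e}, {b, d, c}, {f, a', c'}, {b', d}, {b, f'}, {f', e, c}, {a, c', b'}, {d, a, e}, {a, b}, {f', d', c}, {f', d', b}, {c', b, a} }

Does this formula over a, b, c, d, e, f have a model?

Try f = 0.
Try a = 1.
From the singleton clause (c'), c = 0.
Try b = 1.
From the singleton clause (d), d = 1.
Every clause is now satisfied; e is unconstrained.
A satisfying assignment: a=1,  b=1,  c=0,  d=1,  e=0,  f=0.

Yes, satisfiable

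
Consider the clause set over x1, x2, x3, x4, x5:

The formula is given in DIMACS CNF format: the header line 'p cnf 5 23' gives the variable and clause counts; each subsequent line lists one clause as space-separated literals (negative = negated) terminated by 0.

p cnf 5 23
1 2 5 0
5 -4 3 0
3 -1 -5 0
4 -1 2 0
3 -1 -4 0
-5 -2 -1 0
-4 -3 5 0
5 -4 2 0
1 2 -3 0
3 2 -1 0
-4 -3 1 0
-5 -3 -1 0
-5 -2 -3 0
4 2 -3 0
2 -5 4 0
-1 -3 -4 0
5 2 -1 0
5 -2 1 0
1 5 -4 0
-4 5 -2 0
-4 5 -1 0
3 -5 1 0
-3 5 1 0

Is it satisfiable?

Yes

Branch on x1: set x1 = True.
Branch on x3: set x3 = False.
Unit clause (¬x5) forces x5 = False.
Unit clause (¬x4) forces x4 = False.
Unit clause (x2) forces x2 = True.
This assignment satisfies each clause.
A satisfying assignment: x1=True,  x2=True,  x3=False,  x4=False,  x5=False.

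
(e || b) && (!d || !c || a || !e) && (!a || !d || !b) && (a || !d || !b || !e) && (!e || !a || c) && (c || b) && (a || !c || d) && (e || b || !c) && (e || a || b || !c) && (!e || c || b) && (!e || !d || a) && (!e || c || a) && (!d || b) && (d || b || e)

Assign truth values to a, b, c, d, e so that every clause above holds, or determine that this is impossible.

Case e = false:
The clause (b) is unit, so b = true.
Case a = false:
Case c = true:
The clause (d) is unit, so d = true.
Every clause now holds.

a: false,  b: true,  c: true,  d: true,  e: false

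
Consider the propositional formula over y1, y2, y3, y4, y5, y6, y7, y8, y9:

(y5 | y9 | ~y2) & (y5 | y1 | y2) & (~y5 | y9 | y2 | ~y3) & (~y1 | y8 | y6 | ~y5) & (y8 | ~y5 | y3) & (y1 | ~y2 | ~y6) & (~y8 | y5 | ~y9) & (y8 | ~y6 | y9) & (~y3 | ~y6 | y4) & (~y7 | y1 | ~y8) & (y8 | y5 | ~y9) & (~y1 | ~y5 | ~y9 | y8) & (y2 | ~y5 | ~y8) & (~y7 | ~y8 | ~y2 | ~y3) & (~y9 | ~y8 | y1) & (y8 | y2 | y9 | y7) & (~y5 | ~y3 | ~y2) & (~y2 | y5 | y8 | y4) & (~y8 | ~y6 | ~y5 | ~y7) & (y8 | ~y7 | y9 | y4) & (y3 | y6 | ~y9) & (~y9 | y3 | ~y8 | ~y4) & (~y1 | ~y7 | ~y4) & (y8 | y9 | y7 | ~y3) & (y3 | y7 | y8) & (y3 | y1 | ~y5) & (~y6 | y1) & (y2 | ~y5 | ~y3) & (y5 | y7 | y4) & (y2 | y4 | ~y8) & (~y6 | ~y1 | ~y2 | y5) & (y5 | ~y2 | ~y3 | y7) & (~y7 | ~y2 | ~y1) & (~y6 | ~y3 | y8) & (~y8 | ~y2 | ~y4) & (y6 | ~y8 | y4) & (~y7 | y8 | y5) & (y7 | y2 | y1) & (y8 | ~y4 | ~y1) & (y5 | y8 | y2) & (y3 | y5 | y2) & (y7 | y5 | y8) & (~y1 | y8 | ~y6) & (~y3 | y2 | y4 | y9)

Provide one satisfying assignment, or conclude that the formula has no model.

Try y6 = 1.
(y1) alone gives y1 = 1.
(y8) alone gives y8 = 1.
Try y5 = 1.
(y2) alone gives y2 = 1.
(~y3) alone gives y3 = 0.
(~y7) alone gives y7 = 0.
(~y4) alone gives y4 = 0.
All clauses hold; y9 can take either value.

y1: 1, y2: 1, y3: 0, y4: 0, y5: 1, y6: 1, y7: 0, y8: 1, y9: 1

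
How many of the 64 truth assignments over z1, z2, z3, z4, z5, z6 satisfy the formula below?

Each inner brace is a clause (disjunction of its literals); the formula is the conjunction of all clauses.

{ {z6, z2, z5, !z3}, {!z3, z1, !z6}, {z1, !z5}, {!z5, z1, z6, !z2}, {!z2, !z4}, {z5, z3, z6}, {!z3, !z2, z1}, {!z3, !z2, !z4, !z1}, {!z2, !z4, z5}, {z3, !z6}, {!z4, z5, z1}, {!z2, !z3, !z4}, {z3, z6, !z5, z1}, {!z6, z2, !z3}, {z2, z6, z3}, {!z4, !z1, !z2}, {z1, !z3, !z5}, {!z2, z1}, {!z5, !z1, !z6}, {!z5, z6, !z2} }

4

There are 2^6 = 64 truth assignments over (z1, z2, z3, z4, z5, z6).
Split on z4. With z4 = true, the clauses containing z4 are satisfied and !z4 drops from the rest; 1 of the 2^5 = 32 assignments to the other variables satisfy what remains.
With z4 = false, by the same count on the reduced clause set, 3 assignments work.
(One model: z1=T, z2=F, z3=T, z4=F, z5=T, z6=F.)
Total: 1 + 3 = 4.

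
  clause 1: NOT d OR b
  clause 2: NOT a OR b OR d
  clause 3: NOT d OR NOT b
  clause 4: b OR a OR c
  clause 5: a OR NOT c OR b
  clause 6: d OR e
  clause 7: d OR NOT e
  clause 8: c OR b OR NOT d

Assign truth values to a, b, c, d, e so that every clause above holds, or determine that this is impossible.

UNSATISFIABLE

Branch on d: set d = false.
Unit clause (e) forces e = true.
Now (NOT e) is unsatisfied and unit — conflict.
Backtrack on d: now try d = true.
Unit clause (b) forces b = true.
Now (NOT b) is unsatisfied and unit — conflict.
Neither d = true nor d = false works.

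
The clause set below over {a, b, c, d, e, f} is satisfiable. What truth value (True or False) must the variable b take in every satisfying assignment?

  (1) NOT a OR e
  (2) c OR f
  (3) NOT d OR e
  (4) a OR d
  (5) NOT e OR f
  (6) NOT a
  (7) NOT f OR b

Suppose b = false.
(NOT a) alone gives a = false.
(d) alone gives d = true.
(e) alone gives e = true.
(f) alone gives f = true.
Now (NOT f) is unsatisfied and unit — conflict.
So every satisfying assignment has b = True.

True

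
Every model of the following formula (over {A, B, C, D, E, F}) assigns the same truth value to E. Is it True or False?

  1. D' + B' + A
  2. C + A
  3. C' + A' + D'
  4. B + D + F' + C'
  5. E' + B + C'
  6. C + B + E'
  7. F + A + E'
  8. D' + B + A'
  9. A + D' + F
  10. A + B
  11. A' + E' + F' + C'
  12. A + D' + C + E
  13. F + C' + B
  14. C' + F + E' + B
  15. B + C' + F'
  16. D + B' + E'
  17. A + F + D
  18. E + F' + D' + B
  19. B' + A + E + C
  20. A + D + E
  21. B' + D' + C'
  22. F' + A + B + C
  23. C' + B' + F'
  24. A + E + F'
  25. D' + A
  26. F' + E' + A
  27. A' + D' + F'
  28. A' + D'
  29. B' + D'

False

Suppose E = 1.
Case C = 1:
From the singleton clause (B), B = 1.
From the singleton clause (D), D = 1.
But (D') is also a unit clause — contradiction.
Backtrack on C: now try C = 0.
From the singleton clause (A), A = 1.
From the singleton clause (B), B = 1.
From the singleton clause (D), D = 1.
But (D') is also a unit clause — contradiction.
Both values of C lead to a conflict.
So every satisfying assignment has E = False.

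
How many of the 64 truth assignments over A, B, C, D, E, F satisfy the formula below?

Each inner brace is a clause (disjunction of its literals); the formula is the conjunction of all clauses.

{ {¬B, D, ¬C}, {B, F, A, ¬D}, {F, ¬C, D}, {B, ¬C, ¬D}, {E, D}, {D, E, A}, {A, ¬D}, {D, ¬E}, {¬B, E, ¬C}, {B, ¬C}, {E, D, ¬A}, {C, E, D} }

There are 2^6 = 64 truth assignments over (A, B, C, D, E, F).
Split on F. With F = True, the clauses containing F are satisfied and ¬F drops from the rest; 5 of the 2^5 = 32 assignments to the other variables satisfy what remains.
With F = False, by the same count on the reduced clause set, 5 assignments work.
(One model: A=T, B=F, C=F, D=T, E=F, F=F.)
Total: 5 + 5 = 10.

10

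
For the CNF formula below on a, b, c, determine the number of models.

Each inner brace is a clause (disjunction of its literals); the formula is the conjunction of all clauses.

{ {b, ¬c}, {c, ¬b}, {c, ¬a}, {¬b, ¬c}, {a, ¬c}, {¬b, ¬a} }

There are 2^3 = 8 truth assignments over (a, b, c).
Check each against the 6 clauses (columns in the order a, b, c):
  F F F  ✓ satisfies all
  F F T  ✗ fails (b ∨ ¬c)
  F T F  ✗ fails (c ∨ ¬b)
  F T T  ✗ fails (¬b ∨ ¬c)
  T F F  ✗ fails (c ∨ ¬a)
  T F T  ✗ fails (b ∨ ¬c)
  T T F  ✗ fails (c ∨ ¬b)
  T T T  ✗ fails (¬b ∨ ¬c)
1 of the 8 rows is a model.

1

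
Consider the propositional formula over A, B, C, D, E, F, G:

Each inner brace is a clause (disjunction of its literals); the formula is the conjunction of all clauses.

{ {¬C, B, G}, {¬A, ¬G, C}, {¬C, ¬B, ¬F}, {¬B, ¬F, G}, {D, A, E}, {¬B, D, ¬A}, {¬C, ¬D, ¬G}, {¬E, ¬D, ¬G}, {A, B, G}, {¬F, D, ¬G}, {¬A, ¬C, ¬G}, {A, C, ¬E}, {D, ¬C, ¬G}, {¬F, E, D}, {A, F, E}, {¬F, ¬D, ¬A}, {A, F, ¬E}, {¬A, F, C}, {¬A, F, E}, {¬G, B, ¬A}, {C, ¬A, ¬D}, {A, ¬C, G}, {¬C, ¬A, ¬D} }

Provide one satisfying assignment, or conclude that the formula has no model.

Suppose C = False.
Suppose A = False.
The clause (¬E) is unit, so E = False.
The clause (D) is unit, so D = True.
The clause (F) is unit, so F = True.
Suppose B = True.
The clause (G) is unit, so G = True.
All clauses are satisfied.

A ↦ False,  B ↦ True,  C ↦ False,  D ↦ True,  E ↦ False,  F ↦ True,  G ↦ True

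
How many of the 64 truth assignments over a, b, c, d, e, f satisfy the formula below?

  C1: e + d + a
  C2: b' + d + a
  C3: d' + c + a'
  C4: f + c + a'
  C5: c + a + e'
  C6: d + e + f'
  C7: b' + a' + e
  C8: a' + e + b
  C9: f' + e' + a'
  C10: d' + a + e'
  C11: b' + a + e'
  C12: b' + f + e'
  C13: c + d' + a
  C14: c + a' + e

8

There are 2^6 = 64 truth assignments over (a, b, c, d, e, f).
Split on c. With c = 1, the clauses containing c are satisfied and c' drops from the rest; 8 of the 2^5 = 32 assignments to the other variables satisfy what remains.
With c = 0, by the same count on the reduced clause set, 0 assignments work.
Total: 8 + 0 = 8.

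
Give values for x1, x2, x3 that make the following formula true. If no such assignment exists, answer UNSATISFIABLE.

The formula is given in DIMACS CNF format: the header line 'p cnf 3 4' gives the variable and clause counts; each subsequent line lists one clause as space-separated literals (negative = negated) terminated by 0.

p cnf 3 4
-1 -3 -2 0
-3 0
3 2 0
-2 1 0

(¬x3) alone gives x3 = False.
(x2) alone gives x2 = True.
(x1) alone gives x1 = True.
Every clause now holds.

x1 ↦ True; x2 ↦ True; x3 ↦ False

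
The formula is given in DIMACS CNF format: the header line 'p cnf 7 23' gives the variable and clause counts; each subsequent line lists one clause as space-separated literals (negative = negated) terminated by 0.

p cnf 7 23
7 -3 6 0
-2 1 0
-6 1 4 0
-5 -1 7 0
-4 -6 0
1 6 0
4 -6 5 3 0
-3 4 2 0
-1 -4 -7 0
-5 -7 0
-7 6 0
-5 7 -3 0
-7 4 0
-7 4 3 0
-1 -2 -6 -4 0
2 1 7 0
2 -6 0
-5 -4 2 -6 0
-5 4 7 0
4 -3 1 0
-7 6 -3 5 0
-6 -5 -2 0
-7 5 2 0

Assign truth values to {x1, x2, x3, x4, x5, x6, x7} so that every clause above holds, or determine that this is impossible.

Case x2 = False:
Unit clause (¬x6) forces x6 = False.
Unit clause (x1) forces x1 = True.
Unit clause (¬x7) forces x7 = False.
Unit clause (¬x3) forces x3 = False.
Unit clause (¬x5) forces x5 = False.
Every clause is now satisfied; x4 is unconstrained.

x1=True,  x2=False,  x3=False,  x4=True,  x5=False,  x6=False,  x7=False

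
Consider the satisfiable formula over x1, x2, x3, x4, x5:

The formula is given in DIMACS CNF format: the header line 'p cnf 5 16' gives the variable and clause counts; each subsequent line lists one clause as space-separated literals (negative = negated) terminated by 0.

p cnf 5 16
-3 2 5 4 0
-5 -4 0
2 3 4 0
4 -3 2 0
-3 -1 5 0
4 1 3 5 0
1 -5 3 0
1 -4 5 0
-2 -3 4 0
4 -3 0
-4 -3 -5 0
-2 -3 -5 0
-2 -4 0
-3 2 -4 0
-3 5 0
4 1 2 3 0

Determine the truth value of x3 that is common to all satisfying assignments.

Suppose x3 = True.
(x4) alone gives x4 = True.
(¬x5) alone gives x5 = False.
Now (x5) is unsatisfied and unit — conflict.
So every satisfying assignment has x3 = False.

False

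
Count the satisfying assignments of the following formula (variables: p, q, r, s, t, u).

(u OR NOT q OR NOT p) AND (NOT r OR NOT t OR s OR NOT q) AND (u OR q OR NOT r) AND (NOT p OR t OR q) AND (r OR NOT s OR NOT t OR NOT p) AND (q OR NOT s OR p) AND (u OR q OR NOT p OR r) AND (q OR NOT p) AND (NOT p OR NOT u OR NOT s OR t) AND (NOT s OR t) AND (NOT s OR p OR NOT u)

There are 2^6 = 64 truth assignments over (p, q, r, s, t, u).
Split on t. With t = true, the clauses containing t are satisfied and NOT t drops from the rest; 9 of the 2^5 = 32 assignments to the other variables satisfy what remains.
With t = false, by the same count on the reduced clause set, 9 assignments work.
(One model: p=F, q=F, r=F, s=F, t=F, u=F.)
Total: 9 + 9 = 18.

18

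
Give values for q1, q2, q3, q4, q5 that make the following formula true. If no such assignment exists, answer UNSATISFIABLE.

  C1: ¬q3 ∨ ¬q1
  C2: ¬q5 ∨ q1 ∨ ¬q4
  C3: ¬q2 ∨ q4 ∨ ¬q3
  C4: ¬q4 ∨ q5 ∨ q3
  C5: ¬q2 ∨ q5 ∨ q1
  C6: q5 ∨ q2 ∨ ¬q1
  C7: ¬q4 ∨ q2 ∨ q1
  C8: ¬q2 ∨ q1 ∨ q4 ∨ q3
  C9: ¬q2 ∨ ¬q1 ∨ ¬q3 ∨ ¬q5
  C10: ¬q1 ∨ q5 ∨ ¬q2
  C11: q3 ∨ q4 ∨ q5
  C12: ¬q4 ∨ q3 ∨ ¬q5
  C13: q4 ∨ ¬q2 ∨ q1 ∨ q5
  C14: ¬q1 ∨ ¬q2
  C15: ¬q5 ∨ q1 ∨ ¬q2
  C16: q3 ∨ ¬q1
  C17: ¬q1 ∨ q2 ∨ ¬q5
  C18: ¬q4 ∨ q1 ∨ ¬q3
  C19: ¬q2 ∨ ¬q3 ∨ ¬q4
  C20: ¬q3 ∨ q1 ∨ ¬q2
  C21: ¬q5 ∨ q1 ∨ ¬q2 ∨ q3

Try q3 = True.
(¬q1) alone gives q1 = False.
(¬q4) alone gives q4 = False.
(¬q2) alone gives q2 = False.
All clauses hold; q5 can take either value.

q1: False; q2: False; q3: True; q4: False; q5: True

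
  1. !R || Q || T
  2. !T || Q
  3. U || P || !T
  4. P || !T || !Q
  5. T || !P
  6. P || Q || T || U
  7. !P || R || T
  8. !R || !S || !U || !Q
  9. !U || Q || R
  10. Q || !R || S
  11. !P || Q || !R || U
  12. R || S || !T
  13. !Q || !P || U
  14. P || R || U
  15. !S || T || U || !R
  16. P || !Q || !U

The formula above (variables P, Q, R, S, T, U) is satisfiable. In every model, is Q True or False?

True

Suppose Q = false.
(!T) alone gives T = false.
(!R) alone gives R = false.
(!P) alone gives P = false.
(U) alone gives U = true.
That conflicts with the unit clause (!U).
So every satisfying assignment has Q = True.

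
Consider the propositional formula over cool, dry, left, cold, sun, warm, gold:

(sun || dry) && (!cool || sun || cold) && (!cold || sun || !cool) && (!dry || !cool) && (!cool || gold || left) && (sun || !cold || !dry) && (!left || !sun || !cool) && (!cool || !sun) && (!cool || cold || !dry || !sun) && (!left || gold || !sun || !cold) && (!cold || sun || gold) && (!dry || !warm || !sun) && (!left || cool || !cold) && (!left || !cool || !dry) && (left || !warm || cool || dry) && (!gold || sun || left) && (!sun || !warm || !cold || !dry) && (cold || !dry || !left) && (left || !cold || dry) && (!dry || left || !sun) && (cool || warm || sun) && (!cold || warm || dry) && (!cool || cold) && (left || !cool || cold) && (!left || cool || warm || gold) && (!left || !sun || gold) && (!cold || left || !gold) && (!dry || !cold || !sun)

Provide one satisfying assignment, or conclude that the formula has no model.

cool ↦ false, dry ↦ false, left ↦ false, cold ↦ false, sun ↦ true, warm ↦ false, gold ↦ true

Try sun = true.
The clause (!cool) is unit, so cool = false.
Try dry = false.
Try left = false.
The clause (!warm) is unit, so warm = false.
The clause (!cold) is unit, so cold = false.
No clause remains; gold is free.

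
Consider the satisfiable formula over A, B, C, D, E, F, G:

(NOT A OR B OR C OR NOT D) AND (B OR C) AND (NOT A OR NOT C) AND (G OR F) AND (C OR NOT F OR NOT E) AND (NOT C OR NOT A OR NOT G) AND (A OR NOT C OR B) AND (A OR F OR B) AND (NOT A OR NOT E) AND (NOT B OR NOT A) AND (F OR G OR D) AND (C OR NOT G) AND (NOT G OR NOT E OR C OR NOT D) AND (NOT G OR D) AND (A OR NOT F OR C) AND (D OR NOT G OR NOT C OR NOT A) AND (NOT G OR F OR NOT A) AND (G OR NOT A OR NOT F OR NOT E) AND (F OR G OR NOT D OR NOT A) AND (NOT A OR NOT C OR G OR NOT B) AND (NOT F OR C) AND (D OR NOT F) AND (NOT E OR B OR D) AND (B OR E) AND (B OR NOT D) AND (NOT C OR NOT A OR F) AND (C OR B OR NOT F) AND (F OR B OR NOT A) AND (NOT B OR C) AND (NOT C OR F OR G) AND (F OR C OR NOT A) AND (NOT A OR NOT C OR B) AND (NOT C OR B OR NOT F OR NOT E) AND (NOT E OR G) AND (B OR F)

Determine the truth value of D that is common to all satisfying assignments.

True

Suppose D = false.
(NOT G) alone gives G = false.
(F) alone gives F = true.
Now (NOT F) is unsatisfied and unit — conflict.
So every satisfying assignment has D = True.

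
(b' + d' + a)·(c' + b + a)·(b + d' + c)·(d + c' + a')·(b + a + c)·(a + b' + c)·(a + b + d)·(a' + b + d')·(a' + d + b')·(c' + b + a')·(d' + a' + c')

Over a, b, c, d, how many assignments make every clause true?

3

There are 2^4 = 16 truth assignments over (a, b, c, d).
Split on c. With c = 1, the clauses containing c are satisfied and c' drops from the rest; 1 of the 2^3 = 8 assignments to the other variables satisfy what remains.
With c = 0, by the same count on the reduced clause set, 2 assignments work.
(One model: a=F, b=T, c=T, d=F.)
Total: 1 + 2 = 3.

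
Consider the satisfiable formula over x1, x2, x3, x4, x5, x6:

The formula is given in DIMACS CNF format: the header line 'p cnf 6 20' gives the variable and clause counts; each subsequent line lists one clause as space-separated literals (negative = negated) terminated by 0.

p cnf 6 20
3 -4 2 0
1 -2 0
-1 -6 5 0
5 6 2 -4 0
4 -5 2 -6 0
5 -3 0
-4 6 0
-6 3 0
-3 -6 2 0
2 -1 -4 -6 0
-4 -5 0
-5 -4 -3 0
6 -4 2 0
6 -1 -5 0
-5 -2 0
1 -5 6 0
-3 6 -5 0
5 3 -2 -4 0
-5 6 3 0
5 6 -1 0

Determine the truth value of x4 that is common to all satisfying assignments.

False

Suppose x4 = True.
The clause (x6) is unit, so x6 = True.
The clause (x3) is unit, so x3 = True.
The clause (x5) is unit, so x5 = True.
That conflicts with the unit clause (¬x5).
So every satisfying assignment has x4 = False.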